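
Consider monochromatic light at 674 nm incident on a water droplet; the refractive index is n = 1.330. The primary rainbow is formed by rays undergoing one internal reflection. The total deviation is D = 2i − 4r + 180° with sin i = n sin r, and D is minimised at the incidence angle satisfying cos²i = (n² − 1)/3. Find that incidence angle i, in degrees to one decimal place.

59.6°

cos²i = (1.330² − 1)/3 = (1.76890 − 1)/3 = 0.25630.
cos i = 0.50626, so i = 59.585°.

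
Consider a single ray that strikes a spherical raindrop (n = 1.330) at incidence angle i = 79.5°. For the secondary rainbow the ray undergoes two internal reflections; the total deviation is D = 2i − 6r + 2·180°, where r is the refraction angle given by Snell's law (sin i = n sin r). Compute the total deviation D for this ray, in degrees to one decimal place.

sin r = sin 79.5° / 1.330 = 0.9833/1.330 = 0.7393; r = 47.67°.
D = 2·79.5° − 6·47.67° + 2·180° = 159.00° − 286.03° + 360° = 232.97°.

233.0°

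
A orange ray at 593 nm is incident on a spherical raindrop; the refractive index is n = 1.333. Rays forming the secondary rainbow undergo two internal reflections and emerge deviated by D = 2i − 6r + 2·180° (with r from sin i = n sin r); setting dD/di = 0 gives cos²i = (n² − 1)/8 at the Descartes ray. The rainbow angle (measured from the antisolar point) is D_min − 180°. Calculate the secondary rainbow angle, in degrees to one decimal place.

cos²i = (1.77689 − 1)/8 = 0.09711; i = arccos(0.31163) = 71.843°.
sin r = sin 71.843°/1.333 = 0.71283; r = 45.466°.
D_min = 2·71.843° − 6·45.466° + 360° = 230.891°.
Rainbow angle = D_min − 180° = 50.891°.

50.9°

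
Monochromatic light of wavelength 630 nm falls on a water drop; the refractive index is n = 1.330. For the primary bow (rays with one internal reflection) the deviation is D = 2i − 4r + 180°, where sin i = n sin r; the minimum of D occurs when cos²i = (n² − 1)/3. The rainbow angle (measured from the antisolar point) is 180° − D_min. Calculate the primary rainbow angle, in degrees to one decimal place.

42.5°

cos²i = (1.76890 − 1)/3 = 0.25630; i = arccos(0.50626) = 59.585°.
sin r = sin 59.585°/1.330 = 0.64841; r = 40.422°.
D_min = 2·59.585° − 4·40.422° + 180° = 137.484°.
Rainbow angle = 180° − D_min = 42.516°.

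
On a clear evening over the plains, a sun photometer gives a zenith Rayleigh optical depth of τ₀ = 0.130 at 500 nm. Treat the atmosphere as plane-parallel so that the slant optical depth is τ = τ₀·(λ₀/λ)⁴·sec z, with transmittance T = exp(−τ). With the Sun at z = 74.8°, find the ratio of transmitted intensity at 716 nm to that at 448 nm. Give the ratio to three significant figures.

1.92

Airmass: sec 74.8° = 3.8140.
τ(716 nm) = 0.130 × (500/716)⁴ × 3.8140 = 0.130 × 0.2378 × 3.8140 = 0.1179.
τ(448 nm) = 0.130 × (500/448)⁴ × 3.8140 = 0.130 × 1.5516 × 3.8140 = 0.7693.
T(716)/T(448) = exp(τ_B − τ_A) = exp(0.6514) = 1.9182.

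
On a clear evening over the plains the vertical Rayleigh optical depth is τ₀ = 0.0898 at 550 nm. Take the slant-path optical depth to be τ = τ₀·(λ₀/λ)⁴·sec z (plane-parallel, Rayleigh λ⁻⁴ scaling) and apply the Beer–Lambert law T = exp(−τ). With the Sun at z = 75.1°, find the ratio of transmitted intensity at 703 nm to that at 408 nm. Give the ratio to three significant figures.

2.78

Airmass: sec 75.1° = 3.8890.
τ(703 nm) = 0.0898 × (550/703)⁴ × 3.8890 = 0.0898 × 0.3747 × 3.8890 = 0.1308.
τ(408 nm) = 0.0898 × (550/408)⁴ × 3.8890 = 0.0898 × 3.3023 × 3.8890 = 1.1533.
T(703)/T(408) = exp(τ_B − τ_A) = exp(1.0224) = 2.7799.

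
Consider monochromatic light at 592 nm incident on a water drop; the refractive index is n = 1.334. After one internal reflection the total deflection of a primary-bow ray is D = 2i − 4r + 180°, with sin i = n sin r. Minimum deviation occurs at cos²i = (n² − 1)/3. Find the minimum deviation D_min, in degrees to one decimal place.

cos²i = (1.77956 − 1)/3 = 0.25985; i = arccos(0.50976) = 59.352°.
sin r = sin 59.352°/1.334 = 0.64492; r = 40.159°.
D_min = 2·59.352° − 4·40.159° + 180° = 138.067°.

138.1°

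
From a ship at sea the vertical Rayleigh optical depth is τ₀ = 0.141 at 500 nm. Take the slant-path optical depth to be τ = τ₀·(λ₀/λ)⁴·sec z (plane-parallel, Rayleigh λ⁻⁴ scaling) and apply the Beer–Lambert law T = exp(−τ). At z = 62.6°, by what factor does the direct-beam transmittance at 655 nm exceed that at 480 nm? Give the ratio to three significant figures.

1.29

Airmass: sec 62.6° = 2.1730.
τ(655 nm) = 0.141 × (500/655)⁴ × 2.1730 = 0.141 × 0.3396 × 2.1730 = 0.1040.
τ(480 nm) = 0.141 × (500/480)⁴ × 2.1730 = 0.141 × 1.1774 × 2.1730 = 0.3607.
T(655)/T(480) = exp(τ_B − τ_A) = exp(0.2567) = 1.2927.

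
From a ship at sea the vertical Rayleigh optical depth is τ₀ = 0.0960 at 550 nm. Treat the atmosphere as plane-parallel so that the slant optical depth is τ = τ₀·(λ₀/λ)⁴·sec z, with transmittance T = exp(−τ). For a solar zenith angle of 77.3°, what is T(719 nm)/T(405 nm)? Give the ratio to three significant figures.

Airmass: sec 77.3° = 4.5486.
τ(719 nm) = 0.0960 × (550/719)⁴ × 4.5486 = 0.0960 × 0.3424 × 4.5486 = 0.1495.
τ(405 nm) = 0.0960 × (550/405)⁴ × 4.5486 = 0.0960 × 3.4012 × 4.5486 = 1.4852.
T(719)/T(405) = exp(τ_B − τ_A) = exp(1.3357) = 3.8026.

3.80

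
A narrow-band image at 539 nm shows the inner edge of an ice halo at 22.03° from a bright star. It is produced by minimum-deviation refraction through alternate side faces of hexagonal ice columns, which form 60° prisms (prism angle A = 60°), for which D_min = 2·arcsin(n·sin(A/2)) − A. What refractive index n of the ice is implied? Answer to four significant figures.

Rearranging: n = sin((D_min + A)/2) / sin(A/2).
(D_min + A)/2 = (22.03° + 60°)/2 = 41.015°.
n = sin 41.015° / sin 30° = 0.6563 / 0.5000 = 1.3125.

1.313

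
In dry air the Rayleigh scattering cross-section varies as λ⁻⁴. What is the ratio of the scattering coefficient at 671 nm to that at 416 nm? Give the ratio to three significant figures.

Rayleigh scattering ∝ λ⁻⁴, so the ratio of coefficients is the inverse fourth power of the wavelength ratio.
σ(671)/σ(416) = (416/671)⁴ = (0.6200)⁴ = 0.1477.

0.148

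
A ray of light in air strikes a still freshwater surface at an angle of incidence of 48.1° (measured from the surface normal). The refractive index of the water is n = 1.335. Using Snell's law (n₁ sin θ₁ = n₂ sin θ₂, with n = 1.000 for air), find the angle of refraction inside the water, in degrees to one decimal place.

33.9°

Snell: sin θ_r = sin θ_i / n = sin 48.1° / 1.335 = 0.7443 / 1.335 = 0.5575.
θ_r = arcsin(0.5575) = 33.89°.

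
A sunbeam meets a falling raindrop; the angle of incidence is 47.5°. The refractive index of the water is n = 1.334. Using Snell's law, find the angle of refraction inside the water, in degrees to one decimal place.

Snell: sin θ_r = sin θ_i / n = sin 47.5° / 1.334 = 0.7373 / 1.334 = 0.5527.
θ_r = arcsin(0.5527) = 33.55°.

33.6°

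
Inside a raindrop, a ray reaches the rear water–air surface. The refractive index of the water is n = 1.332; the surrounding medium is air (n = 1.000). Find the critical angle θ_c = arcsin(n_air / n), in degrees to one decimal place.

sin θ_c = n_air / n = 1.000 / 1.332 = 0.7508.
θ_c = arcsin(0.7508) = 48.66°.

48.7°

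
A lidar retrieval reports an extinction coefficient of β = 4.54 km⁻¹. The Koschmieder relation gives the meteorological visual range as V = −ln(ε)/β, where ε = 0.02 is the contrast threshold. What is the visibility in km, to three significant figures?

0.862 km

V = −ln(0.02) / 4.54 = 3.912 / 4.54 = 0.8617 km.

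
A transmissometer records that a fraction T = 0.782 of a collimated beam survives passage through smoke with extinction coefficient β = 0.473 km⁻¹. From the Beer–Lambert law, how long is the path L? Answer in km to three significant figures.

0.520 km

Beer–Lambert: T = exp(−βL) ⇒ L = −ln(T)/β = −ln(0.782)/0.473 = 0.2459/0.473 = 0.5199 km.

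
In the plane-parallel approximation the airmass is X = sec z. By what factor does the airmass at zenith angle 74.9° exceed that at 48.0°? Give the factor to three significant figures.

2.57

X(74.9°)/X(48.0°) = sec 74.9° / sec 48.0° = cos 48.0° / cos 74.9° = 0.6691/0.2605 = 2.5686.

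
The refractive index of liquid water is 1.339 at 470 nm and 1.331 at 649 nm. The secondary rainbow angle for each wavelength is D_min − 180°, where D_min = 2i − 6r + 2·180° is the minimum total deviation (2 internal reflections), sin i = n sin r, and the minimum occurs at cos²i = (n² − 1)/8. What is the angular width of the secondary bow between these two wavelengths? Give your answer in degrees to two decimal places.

At 470 nm (n = 1.339): cos²i = 0.09912 → i = 71.650°, r = 45.141°, D_min = 232.451°, rainbow angle = 52.451°.
At 649 nm (n = 1.331): cos²i = 0.09645 → i = 71.907°, r = 45.575°, D_min = 230.365°, rainbow angle = 50.365°.
Angular width = |52.451° − 50.365°| = 2.086°.

2.09°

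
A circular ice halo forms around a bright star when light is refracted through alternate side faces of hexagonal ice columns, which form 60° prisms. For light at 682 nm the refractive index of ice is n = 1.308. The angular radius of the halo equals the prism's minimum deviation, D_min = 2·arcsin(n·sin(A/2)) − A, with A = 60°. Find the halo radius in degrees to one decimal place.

21.7°

n·sin(A/2) = 1.308 × sin 30° = 1.308 × 0.5000 = 0.6540.
D_min = 2·arcsin(0.6540) − 60° = 2 × 40.844° − 60° = 21.688°.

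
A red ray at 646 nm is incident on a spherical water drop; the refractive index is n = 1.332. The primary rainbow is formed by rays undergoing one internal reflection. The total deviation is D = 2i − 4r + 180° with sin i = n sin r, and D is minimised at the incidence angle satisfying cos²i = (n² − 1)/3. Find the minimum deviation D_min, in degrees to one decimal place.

cos²i = (1.77422 − 1)/3 = 0.25807; i = arccos(0.50801) = 59.469°.
sin r = sin 59.469°/1.332 = 0.64666; r = 40.290°.
D_min = 2·59.469° − 4·40.290° + 180° = 137.776°.

137.8°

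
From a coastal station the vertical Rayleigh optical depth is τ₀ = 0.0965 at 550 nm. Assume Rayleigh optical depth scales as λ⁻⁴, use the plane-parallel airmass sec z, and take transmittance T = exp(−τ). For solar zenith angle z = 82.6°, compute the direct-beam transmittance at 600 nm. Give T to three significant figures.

0.589

sec 82.6° = 7.7642.
τ = 0.0965 × (550/600)⁴ × 7.7642 = 0.0965 × 0.7061 × 7.7642 = 0.5290.
T = exp(−0.5290) = 0.5892.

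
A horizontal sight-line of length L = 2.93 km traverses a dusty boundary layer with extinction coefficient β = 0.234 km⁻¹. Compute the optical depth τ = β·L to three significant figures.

τ = β·L = 0.234 × 2.93 = 0.6856.

0.686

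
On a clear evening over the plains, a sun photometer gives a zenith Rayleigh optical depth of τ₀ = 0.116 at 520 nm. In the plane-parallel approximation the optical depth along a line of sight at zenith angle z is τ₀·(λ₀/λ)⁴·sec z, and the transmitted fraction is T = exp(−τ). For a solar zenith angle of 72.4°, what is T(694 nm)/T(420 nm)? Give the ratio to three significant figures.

Airmass: sec 72.4° = 3.3072.
τ(694 nm) = 0.116 × (520/694)⁴ × 3.3072 = 0.116 × 0.3152 × 3.3072 = 0.1209.
τ(420 nm) = 0.116 × (520/420)⁴ × 3.3072 = 0.116 × 2.3497 × 3.3072 = 0.9014.
T(694)/T(420) = exp(τ_B − τ_A) = exp(0.7805) = 2.1826.

2.18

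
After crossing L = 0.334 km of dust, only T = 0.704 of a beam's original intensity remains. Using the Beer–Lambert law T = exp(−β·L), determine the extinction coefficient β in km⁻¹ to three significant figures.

Beer–Lambert: T = exp(−βL) ⇒ β = −ln(T)/L = −ln(0.704)/0.334 = 0.3510/0.334 = 1.051 km⁻¹.

1.05 km⁻¹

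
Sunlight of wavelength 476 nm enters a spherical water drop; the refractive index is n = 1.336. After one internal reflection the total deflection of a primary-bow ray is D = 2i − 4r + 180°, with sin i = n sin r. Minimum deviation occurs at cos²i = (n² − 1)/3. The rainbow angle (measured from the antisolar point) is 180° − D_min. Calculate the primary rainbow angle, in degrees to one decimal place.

41.6°

cos²i = (1.78490 − 1)/3 = 0.26163; i = arccos(0.51150) = 59.236°.
sin r = sin 59.236°/1.336 = 0.64318; r = 40.029°.
D_min = 2·59.236° − 4·40.029° + 180° = 138.356°.
Rainbow angle = 180° − D_min = 41.644°.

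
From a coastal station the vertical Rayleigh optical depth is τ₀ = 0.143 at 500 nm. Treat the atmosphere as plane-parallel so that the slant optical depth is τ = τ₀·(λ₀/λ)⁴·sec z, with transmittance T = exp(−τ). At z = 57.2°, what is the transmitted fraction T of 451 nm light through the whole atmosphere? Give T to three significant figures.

0.671

sec 57.2° = 1.8460.
τ = 0.143 × (500/451)⁴ × 1.8460 = 0.143 × 1.5107 × 1.8460 = 0.3988.
T = exp(−0.3988) = 0.6711.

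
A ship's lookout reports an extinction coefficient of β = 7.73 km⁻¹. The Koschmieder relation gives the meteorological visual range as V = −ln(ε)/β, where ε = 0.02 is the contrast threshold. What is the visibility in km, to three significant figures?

0.506 km

V = −ln(0.02) / 7.73 = 3.912 / 7.73 = 0.5061 km.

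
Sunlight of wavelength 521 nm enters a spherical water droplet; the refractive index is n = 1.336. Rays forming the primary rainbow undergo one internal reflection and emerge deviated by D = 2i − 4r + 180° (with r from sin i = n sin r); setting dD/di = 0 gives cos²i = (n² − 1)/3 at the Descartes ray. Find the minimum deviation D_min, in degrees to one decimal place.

cos²i = (1.78490 − 1)/3 = 0.26163; i = arccos(0.51150) = 59.236°.
sin r = sin 59.236°/1.336 = 0.64318; r = 40.029°.
D_min = 2·59.236° − 4·40.029° + 180° = 138.356°.

138.4°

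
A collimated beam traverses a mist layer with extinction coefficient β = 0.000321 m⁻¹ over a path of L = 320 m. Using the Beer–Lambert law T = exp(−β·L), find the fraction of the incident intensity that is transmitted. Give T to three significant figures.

τ = β·L = 0.000321 × 320 = 0.1027.
T = exp(−0.1027) = 0.9024.

0.902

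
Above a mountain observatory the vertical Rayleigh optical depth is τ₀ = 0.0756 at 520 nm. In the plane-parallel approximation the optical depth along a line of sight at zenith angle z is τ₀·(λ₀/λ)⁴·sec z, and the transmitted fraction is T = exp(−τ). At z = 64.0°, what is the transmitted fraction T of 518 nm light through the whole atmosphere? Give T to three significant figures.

0.839

sec 64.0° = 2.2812.
τ = 0.0756 × (520/518)⁴ × 2.2812 = 0.0756 × 1.0155 × 2.2812 = 0.1751.
T = exp(−0.1751) = 0.8393.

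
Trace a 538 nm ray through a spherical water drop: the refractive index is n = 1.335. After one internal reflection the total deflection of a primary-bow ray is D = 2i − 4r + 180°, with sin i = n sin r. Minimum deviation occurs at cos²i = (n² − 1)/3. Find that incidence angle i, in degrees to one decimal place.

cos²i = (1.335² − 1)/3 = (1.78222 − 1)/3 = 0.26074.
cos i = 0.51063, so i = 59.294°.

59.3°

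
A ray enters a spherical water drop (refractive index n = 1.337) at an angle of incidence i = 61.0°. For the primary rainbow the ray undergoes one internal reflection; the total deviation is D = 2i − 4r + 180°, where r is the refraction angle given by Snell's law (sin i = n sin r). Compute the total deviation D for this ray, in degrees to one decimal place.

138.6°

sin r = sin 61.0° / 1.337 = 0.8746/1.337 = 0.6542; r = 40.86°.
D = 2·61.0° − 4·40.86° + 180° = 122.00° − 163.43° + 180° = 138.57°.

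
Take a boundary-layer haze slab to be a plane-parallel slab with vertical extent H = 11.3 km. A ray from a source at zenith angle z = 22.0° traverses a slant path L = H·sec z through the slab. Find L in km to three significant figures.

sec z = 1/cos 22.0° = 1.0785.
L = 11.3 × 1.0785 = 12.187 km.

12.2 km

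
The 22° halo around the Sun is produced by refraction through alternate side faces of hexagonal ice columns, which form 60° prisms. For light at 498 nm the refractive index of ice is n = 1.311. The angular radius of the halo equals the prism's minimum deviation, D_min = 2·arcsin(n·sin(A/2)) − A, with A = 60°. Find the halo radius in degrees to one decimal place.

n·sin(A/2) = 1.311 × sin 30° = 1.311 × 0.5000 = 0.6555.
D_min = 2·arcsin(0.6555) − 60° = 2 × 40.958° − 60° = 21.915°.

21.9°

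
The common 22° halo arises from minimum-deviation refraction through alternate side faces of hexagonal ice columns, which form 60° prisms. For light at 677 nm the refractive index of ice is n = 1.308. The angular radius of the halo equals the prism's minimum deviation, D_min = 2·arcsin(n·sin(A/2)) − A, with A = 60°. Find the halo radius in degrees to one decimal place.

21.7°

n·sin(A/2) = 1.308 × sin 30° = 1.308 × 0.5000 = 0.6540.
D_min = 2·arcsin(0.6540) − 60° = 2 × 40.844° − 60° = 21.688°.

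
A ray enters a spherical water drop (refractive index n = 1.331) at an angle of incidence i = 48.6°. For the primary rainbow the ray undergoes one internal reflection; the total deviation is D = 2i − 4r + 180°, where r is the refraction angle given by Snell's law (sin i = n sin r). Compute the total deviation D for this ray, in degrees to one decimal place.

140.0°

sin r = sin 48.6° / 1.331 = 0.7501/1.331 = 0.5636; r = 34.30°.
D = 2·48.6° − 4·34.30° + 180° = 97.20° − 137.21° + 180° = 139.99°.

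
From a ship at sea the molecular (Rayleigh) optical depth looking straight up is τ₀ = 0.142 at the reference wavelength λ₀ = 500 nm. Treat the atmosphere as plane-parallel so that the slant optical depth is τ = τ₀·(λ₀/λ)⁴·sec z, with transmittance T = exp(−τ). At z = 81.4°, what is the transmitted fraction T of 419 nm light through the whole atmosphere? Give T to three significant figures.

sec 81.4° = 6.6874.
τ = 0.142 × (500/419)⁴ × 6.6874 = 0.142 × 2.0278 × 6.6874 = 1.9256.
T = exp(−1.9256) = 0.1458.

0.146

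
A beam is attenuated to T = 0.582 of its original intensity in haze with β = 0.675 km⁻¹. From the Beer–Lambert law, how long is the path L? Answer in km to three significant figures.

Beer–Lambert: T = exp(−βL) ⇒ L = −ln(T)/β = −ln(0.582)/0.675 = 0.5413/0.675 = 0.8019 km.

0.802 km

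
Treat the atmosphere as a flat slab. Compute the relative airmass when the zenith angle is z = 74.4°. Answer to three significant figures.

X = sec z = 1/cos 74.4° = 1/0.2689 = 3.7186.

3.72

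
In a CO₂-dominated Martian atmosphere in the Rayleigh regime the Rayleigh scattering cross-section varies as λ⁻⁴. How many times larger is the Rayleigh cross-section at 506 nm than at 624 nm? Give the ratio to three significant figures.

2.31

Rayleigh scattering ∝ λ⁻⁴, so the ratio of coefficients is the inverse fourth power of the wavelength ratio.
σ(506)/σ(624) = (624/506)⁴ = (1.2332)⁴ = 2.313.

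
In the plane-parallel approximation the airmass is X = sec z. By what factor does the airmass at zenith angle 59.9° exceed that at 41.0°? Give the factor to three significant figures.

1.50

X(59.9°)/X(41.0°) = sec 59.9° / sec 41.0° = cos 41.0° / cos 59.9° = 0.7547/0.5015 = 1.5049.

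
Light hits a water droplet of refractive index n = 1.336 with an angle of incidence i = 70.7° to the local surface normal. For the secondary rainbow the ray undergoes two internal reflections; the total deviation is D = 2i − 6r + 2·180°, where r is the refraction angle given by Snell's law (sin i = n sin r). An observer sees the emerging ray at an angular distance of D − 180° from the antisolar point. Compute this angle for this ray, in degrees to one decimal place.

51.7°

sin r = sin 70.7° / 1.336 = 0.9438/1.336 = 0.7064; r = 44.95°.
D = 2·70.7° − 6·44.95° + 2·180° = 141.40° − 269.67° + 360° = 231.73°.
Angle from antisolar point = D − 180° = 51.73°.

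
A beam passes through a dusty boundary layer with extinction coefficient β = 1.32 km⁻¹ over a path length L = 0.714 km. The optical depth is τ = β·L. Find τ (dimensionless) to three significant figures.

τ = β·L = 1.32 × 0.714 = 0.9425.

0.942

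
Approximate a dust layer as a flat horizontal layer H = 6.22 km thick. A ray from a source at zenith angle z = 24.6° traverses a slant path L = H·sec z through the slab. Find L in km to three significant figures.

6.84 km

sec z = 1/cos 24.6° = 1.0998.
L = 6.22 × 1.0998 = 6.841 km.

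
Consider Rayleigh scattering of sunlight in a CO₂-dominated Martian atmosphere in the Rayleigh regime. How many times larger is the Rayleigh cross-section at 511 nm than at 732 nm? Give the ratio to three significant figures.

4.21

Rayleigh scattering ∝ λ⁻⁴, so the ratio of coefficients is the inverse fourth power of the wavelength ratio.
σ(511)/σ(732) = (732/511)⁴ = (1.4325)⁴ = 4.211.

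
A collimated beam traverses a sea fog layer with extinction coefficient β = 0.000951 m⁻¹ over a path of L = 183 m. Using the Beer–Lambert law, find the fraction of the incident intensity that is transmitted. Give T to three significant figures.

τ = β·L = 0.000951 × 183 = 0.1740.
T = exp(−0.1740) = 0.8403.

0.840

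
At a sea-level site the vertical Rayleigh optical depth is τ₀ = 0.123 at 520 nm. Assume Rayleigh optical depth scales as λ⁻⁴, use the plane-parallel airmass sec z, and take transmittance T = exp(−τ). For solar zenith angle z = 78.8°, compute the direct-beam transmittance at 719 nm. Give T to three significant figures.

sec 78.8° = 5.1484.
τ = 0.123 × (520/719)⁴ × 5.1484 = 0.123 × 0.2736 × 5.1484 = 0.1733.
T = exp(−0.1733) = 0.8409.

0.841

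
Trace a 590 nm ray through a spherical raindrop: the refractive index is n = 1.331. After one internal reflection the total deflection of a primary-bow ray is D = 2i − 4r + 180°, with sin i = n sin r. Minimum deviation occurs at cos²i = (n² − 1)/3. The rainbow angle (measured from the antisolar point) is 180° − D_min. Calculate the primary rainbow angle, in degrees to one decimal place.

cos²i = (1.77156 − 1)/3 = 0.25719; i = arccos(0.50714) = 59.527°.
sin r = sin 59.527°/1.331 = 0.64753; r = 40.356°.
D_min = 2·59.527° − 4·40.356° + 180° = 137.630°.
Rainbow angle = 180° − D_min = 42.370°.

42.4°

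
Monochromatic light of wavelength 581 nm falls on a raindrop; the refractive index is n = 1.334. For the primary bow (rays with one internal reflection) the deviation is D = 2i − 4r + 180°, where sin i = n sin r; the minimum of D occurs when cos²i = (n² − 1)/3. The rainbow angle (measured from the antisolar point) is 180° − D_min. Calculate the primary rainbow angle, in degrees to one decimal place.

cos²i = (1.77956 − 1)/3 = 0.25985; i = arccos(0.50976) = 59.352°.
sin r = sin 59.352°/1.334 = 0.64492; r = 40.159°.
D_min = 2·59.352° − 4·40.159° + 180° = 138.067°.
Rainbow angle = 180° − D_min = 41.933°.

41.9°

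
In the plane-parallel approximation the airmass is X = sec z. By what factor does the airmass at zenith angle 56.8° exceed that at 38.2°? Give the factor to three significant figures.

1.44

X(56.8°)/X(38.2°) = sec 56.8° / sec 38.2° = cos 38.2° / cos 56.8° = 0.7859/0.5476 = 1.4352.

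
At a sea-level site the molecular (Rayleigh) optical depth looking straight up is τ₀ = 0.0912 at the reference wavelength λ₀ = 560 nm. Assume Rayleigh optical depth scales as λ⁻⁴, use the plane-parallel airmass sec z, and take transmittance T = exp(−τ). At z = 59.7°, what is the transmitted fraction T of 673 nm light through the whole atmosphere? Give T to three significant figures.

0.917

sec 59.7° = 1.9821.
τ = 0.0912 × (560/673)⁴ × 1.9821 = 0.0912 × 0.4794 × 1.9821 = 0.0867.
T = exp(−0.0867) = 0.9170.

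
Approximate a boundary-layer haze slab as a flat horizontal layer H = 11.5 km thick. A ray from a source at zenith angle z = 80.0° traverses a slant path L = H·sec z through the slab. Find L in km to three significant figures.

sec z = 1/cos 80.0° = 5.7588.
L = 11.5 × 5.7588 = 66.226 km.

66.2 km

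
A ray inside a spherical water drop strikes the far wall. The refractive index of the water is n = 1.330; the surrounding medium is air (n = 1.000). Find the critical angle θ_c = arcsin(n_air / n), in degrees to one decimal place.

sin θ_c = n_air / n = 1.000 / 1.330 = 0.7519.
θ_c = arcsin(0.7519) = 48.75°.

48.8°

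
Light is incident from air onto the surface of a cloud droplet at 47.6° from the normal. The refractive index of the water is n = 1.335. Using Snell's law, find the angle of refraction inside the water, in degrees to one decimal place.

Snell: sin θ_r = sin θ_i / n = sin 47.6° / 1.335 = 0.7385 / 1.335 = 0.5532.
θ_r = arcsin(0.5532) = 33.58°.

33.6°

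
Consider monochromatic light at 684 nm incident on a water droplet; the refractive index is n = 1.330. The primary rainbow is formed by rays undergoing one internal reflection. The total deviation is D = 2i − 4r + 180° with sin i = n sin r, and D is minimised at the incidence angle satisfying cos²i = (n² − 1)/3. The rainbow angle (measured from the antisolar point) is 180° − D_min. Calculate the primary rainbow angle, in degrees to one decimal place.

cos²i = (1.76890 − 1)/3 = 0.25630; i = arccos(0.50626) = 59.585°.
sin r = sin 59.585°/1.330 = 0.64841; r = 40.422°.
D_min = 2·59.585° − 4·40.422° + 180° = 137.484°.
Rainbow angle = 180° − D_min = 42.516°.

42.5°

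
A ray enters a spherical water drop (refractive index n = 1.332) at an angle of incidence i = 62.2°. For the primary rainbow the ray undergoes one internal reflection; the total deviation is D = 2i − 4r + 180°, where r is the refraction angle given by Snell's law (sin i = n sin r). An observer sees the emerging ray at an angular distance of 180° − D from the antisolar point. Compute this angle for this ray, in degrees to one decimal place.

42.1°

sin r = sin 62.2° / 1.332 = 0.8846/1.332 = 0.6641; r = 41.61°.
D = 2·62.2° − 4·41.61° + 180° = 124.40° − 166.45° + 180° = 137.95°.
Angle from antisolar point = 180° − D = 42.05°.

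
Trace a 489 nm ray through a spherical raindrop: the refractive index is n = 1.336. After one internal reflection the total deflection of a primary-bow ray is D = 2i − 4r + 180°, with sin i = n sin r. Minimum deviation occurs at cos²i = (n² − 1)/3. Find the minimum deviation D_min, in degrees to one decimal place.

cos²i = (1.78490 − 1)/3 = 0.26163; i = arccos(0.51150) = 59.236°.
sin r = sin 59.236°/1.336 = 0.64318; r = 40.029°.
D_min = 2·59.236° − 4·40.029° + 180° = 138.356°.

138.4°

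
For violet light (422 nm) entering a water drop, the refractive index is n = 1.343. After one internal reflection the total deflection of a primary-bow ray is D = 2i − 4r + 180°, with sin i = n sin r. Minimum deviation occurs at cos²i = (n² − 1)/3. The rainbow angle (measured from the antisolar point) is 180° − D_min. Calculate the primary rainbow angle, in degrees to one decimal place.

40.6°

cos²i = (1.80365 − 1)/3 = 0.26788; i = arccos(0.51757) = 58.830°.
sin r = sin 58.830°/1.343 = 0.63711; r = 39.577°.
D_min = 2·58.830° − 4·39.577° + 180° = 139.354°.
Rainbow angle = 180° − D_min = 40.646°.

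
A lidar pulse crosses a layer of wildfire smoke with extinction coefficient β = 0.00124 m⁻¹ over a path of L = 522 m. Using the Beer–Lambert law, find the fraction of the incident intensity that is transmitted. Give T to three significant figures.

τ = β·L = 0.00124 × 522 = 0.6473.
T = exp(−0.6473) = 0.5235.

0.523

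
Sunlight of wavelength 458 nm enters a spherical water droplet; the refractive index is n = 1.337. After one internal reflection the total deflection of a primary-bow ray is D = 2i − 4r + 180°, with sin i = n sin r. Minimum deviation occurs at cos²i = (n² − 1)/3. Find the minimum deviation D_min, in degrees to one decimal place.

138.5°

cos²i = (1.78757 − 1)/3 = 0.26252; i = arccos(0.51237) = 59.178°.
sin r = sin 59.178°/1.337 = 0.64231; r = 39.964°.
D_min = 2·59.178° − 4·39.964° + 180° = 138.500°.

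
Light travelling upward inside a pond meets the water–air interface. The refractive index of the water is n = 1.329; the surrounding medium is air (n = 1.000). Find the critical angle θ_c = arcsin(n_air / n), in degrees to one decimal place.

48.8°

sin θ_c = n_air / n = 1.000 / 1.329 = 0.7524.
θ_c = arcsin(0.7524) = 48.80°.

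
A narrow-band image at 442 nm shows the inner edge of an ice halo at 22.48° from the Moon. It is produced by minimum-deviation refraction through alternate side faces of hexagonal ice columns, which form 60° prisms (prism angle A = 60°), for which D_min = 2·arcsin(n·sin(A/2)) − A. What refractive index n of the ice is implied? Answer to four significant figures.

1.318

Rearranging: n = sin((D_min + A)/2) / sin(A/2).
(D_min + A)/2 = (22.48° + 60°)/2 = 41.240°.
n = sin 41.240° / sin 30° = 0.6592 / 0.5000 = 1.3184.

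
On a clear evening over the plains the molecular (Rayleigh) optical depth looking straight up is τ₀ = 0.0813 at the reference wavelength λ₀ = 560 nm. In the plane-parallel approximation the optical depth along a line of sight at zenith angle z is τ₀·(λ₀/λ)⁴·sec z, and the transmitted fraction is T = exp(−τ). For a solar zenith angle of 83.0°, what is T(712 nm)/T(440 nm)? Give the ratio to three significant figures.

4.46

Airmass: sec 83.0° = 8.2055.
τ(712 nm) = 0.0813 × (560/712)⁴ × 8.2055 = 0.0813 × 0.3827 × 8.2055 = 0.2553.
τ(440 nm) = 0.0813 × (560/440)⁴ × 8.2055 = 0.0813 × 2.6239 × 8.2055 = 1.7504.
T(712)/T(440) = exp(τ_B − τ_A) = exp(1.4951) = 4.4598.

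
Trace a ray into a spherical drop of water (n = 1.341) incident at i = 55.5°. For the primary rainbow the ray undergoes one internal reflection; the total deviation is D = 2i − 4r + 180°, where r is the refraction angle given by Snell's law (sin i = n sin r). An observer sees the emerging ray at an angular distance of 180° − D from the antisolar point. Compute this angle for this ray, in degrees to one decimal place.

40.7°

sin r = sin 55.5° / 1.341 = 0.8241/1.341 = 0.6146; r = 37.92°.
D = 2·55.5° − 4·37.92° + 180° = 111.00° − 151.68° + 180° = 139.32°.
Angle from antisolar point = 180° − D = 40.68°.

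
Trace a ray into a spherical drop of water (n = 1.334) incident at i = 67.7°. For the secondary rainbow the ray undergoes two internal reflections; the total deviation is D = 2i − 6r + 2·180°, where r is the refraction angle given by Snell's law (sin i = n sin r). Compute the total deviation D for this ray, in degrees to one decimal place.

sin r = sin 67.7° / 1.334 = 0.9252/1.334 = 0.6936; r = 43.91°.
D = 2·67.7° − 6·43.91° + 2·180° = 135.40° − 263.48° + 360° = 231.92°.

231.9°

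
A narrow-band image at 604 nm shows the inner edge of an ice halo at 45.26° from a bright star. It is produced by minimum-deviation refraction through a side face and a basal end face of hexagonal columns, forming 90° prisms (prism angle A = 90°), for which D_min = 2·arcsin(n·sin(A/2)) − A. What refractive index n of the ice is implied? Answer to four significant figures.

Rearranging: n = sin((D_min + A)/2) / sin(A/2).
(D_min + A)/2 = (45.26° + 90°)/2 = 67.630°.
n = sin 67.630° / sin 45° = 0.9247 / 0.7071 = 1.3078.

1.308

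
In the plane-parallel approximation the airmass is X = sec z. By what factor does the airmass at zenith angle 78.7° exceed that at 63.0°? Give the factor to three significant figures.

2.32

X(78.7°)/X(63.0°) = sec 78.7° / sec 63.0° = cos 63.0° / cos 78.7° = 0.4540/0.1959 = 2.3169.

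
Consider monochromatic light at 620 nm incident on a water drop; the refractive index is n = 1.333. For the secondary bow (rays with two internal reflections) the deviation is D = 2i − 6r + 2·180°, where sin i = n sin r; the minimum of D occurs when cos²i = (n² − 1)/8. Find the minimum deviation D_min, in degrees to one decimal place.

230.9°

cos²i = (1.77689 − 1)/8 = 0.09711; i = arccos(0.31163) = 71.843°.
sin r = sin 71.843°/1.333 = 0.71283; r = 45.466°.
D_min = 2·71.843° − 6·45.466° + 360° = 230.891°.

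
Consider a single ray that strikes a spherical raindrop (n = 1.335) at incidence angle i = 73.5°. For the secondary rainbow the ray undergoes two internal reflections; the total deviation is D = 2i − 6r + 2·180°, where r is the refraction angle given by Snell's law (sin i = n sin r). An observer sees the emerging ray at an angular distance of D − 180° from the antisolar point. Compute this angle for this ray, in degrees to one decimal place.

51.6°

sin r = sin 73.5° / 1.335 = 0.9588/1.335 = 0.7182; r = 45.91°.
D = 2·73.5° − 6·45.91° + 2·180° = 147.00° − 275.44° + 360° = 231.56°.
Angle from antisolar point = D − 180° = 51.56°.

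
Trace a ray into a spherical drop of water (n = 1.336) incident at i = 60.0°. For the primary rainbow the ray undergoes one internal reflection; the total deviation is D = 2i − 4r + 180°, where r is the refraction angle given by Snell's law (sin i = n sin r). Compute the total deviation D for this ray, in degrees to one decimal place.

138.4°

sin r = sin 60.0° / 1.336 = 0.8660/1.336 = 0.6482; r = 40.41°.
D = 2·60.0° − 4·40.41° + 180° = 120.00° − 161.63° + 180° = 138.37°.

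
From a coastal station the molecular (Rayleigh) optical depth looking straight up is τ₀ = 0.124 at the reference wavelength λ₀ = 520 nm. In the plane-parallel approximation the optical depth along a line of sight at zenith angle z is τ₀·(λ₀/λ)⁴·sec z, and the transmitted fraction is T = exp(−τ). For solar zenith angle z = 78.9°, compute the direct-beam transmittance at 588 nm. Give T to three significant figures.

0.674

sec 78.9° = 5.1942.
τ = 0.124 × (520/588)⁴ × 5.1942 = 0.124 × 0.6117 × 5.1942 = 0.3940.
T = exp(−0.3940) = 0.6744.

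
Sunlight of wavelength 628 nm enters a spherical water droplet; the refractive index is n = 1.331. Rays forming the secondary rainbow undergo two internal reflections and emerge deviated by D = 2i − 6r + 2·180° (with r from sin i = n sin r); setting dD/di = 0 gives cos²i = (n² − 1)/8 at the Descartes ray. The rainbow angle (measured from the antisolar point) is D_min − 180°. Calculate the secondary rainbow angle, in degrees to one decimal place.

50.4°

cos²i = (1.77156 − 1)/8 = 0.09645; i = arccos(0.31056) = 71.907°.
sin r = sin 71.907°/1.331 = 0.71417; r = 45.575°.
D_min = 2·71.907° − 6·45.575° + 360° = 230.365°.
Rainbow angle = D_min − 180° = 50.365°.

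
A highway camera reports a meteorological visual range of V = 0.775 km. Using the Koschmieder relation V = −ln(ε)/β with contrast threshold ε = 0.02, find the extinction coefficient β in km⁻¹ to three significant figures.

5.05 km⁻¹

β = −ln(0.02) / V = 3.912 / 0.775 = 5.0478 km⁻¹.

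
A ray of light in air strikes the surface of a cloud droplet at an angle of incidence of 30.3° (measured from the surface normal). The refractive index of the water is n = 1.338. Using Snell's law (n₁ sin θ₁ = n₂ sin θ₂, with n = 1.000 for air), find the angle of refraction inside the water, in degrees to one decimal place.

Snell: sin θ_r = sin θ_i / n = sin 30.3° / 1.338 = 0.5045 / 1.338 = 0.3771.
θ_r = arcsin(0.3771) = 22.15°.

22.2°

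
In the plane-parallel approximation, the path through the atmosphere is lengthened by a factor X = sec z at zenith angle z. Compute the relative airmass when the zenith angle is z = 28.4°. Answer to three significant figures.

X = sec z = 1/cos 28.4° = 1/0.8796 = 1.1368.

1.14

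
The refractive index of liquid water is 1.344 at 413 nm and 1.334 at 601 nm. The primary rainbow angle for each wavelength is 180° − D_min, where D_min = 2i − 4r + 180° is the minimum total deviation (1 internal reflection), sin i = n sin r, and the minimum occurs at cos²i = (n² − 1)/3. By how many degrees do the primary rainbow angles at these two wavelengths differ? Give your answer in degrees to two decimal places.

At 413 nm (n = 1.344): cos²i = 0.26878 → i = 58.772°, r = 39.512°, D_min = 139.495°, rainbow angle = 40.505°.
At 601 nm (n = 1.334): cos²i = 0.25985 → i = 59.352°, r = 40.159°, D_min = 138.067°, rainbow angle = 41.933°.
Angular width = |40.505° − 41.933°| = 1.428°.

1.43°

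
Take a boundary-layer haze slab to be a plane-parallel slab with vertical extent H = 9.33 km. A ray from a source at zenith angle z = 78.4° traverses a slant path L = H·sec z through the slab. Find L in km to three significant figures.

46.4 km

sec z = 1/cos 78.4° = 4.9732.
L = 9.33 × 4.9732 = 46.400 km.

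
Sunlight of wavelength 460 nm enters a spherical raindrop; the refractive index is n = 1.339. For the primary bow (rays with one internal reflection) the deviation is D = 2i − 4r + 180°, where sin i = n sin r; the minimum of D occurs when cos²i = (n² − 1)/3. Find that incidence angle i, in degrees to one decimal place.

cos²i = (1.339² − 1)/3 = (1.79292 − 1)/3 = 0.26431.
cos i = 0.51411, so i = 59.062°.

59.1°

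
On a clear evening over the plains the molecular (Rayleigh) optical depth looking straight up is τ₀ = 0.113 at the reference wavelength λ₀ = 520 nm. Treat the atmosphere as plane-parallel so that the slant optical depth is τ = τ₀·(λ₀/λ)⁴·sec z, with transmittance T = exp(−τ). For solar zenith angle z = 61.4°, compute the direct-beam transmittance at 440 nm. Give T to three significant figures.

0.631

sec 61.4° = 2.0890.
τ = 0.113 × (520/440)⁴ × 2.0890 = 0.113 × 1.9508 × 2.0890 = 0.4605.
T = exp(−0.4605) = 0.6310.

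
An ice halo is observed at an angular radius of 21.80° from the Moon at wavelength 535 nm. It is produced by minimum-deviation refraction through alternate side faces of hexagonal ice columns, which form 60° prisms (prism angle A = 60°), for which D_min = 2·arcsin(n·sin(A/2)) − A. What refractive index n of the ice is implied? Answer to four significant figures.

Rearranging: n = sin((D_min + A)/2) / sin(A/2).
(D_min + A)/2 = (21.80° + 60°)/2 = 40.900°.
n = sin 40.900° / sin 30° = 0.6547 / 0.5000 = 1.3095.

1.309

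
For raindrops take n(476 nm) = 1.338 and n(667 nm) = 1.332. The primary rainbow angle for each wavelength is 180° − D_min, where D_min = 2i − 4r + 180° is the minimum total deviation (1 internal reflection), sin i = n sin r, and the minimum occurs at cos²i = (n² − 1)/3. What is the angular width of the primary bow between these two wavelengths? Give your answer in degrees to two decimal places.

0.87°

At 476 nm (n = 1.338): cos²i = 0.26341 → i = 59.120°, r = 39.899°, D_min = 138.643°, rainbow angle = 41.357°.
At 667 nm (n = 1.332): cos²i = 0.25807 → i = 59.469°, r = 40.290°, D_min = 137.776°, rainbow angle = 42.224°.
Angular width = |41.357° − 42.224°| = 0.867°.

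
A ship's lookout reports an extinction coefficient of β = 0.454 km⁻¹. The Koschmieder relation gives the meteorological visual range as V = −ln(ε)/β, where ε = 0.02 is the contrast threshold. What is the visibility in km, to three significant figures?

8.62 km

V = −ln(0.02) / 0.454 = 3.912 / 0.454 = 8.6168 km.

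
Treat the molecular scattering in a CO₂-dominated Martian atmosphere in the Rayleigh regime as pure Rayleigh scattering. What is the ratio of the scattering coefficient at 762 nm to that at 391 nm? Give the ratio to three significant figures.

Rayleigh scattering ∝ λ⁻⁴, so the ratio of coefficients is the inverse fourth power of the wavelength ratio.
σ(762)/σ(391) = (391/762)⁴ = (0.5131)⁴ = 0.06932.

0.0693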